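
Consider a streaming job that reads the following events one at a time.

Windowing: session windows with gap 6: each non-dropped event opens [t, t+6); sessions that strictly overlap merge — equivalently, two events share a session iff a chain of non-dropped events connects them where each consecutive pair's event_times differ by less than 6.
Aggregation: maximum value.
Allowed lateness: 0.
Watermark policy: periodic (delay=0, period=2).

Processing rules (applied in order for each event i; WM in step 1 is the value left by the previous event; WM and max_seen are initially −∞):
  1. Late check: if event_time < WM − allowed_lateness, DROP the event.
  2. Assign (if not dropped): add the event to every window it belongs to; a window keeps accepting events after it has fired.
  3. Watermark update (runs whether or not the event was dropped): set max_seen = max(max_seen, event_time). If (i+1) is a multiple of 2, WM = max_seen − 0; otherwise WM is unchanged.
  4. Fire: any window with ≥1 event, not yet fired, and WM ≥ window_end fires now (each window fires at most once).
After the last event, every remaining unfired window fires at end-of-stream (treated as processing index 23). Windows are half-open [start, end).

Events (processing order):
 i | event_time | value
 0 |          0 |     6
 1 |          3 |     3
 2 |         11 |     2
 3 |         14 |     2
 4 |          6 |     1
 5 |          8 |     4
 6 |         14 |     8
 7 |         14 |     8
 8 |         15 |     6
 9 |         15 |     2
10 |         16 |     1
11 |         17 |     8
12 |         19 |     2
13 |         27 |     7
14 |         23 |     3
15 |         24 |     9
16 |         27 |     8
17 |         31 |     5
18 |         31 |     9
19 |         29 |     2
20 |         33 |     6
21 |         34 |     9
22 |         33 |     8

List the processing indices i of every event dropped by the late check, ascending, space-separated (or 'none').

i=0 t=0 v=6: → [0,6); WM=−∞
i=1 t=3 v=3: → [0,9); WM=3
i=2 t=11 v=2: → [11,17); WM=3
i=3 t=14 v=2: → [11,20); WM=14
i=4 t=6 v=1: DROP (t<14-0); WM=14
i=5 t=8 v=4: DROP (t<14-0); WM=14
i=6 t=14 v=8: → [11,20); WM=14
i=7 t=14 v=8: → [11,20); WM=14
i=8 t=15 v=6: → [11,21); WM=14
i=9 t=15 v=2: → [11,21); WM=15
i=10 t=16 v=1: → [11,22); WM=15
i=11 t=17 v=8: → [11,23); WM=17
i=12 t=19 v=2: → [11,25); WM=17
i=13 t=27 v=7: → [27,33); WM=27
i=14 t=23 v=3: DROP (t<27-0); WM=27
i=15 t=24 v=9: DROP (t<27-0); WM=27
i=16 t=27 v=8: → [27,33); WM=27
i=17 t=31 v=5: → [27,37); WM=31
i=18 t=31 v=9: → [27,37); WM=31
i=19 t=29 v=2: DROP (t<31-0); WM=31
i=20 t=33 v=6: → [27,39); WM=31
i=21 t=34 v=9: → [27,40); WM=34
i=22 t=33 v=8: DROP (t<34-0); WM=34

4 5 14 15 19 22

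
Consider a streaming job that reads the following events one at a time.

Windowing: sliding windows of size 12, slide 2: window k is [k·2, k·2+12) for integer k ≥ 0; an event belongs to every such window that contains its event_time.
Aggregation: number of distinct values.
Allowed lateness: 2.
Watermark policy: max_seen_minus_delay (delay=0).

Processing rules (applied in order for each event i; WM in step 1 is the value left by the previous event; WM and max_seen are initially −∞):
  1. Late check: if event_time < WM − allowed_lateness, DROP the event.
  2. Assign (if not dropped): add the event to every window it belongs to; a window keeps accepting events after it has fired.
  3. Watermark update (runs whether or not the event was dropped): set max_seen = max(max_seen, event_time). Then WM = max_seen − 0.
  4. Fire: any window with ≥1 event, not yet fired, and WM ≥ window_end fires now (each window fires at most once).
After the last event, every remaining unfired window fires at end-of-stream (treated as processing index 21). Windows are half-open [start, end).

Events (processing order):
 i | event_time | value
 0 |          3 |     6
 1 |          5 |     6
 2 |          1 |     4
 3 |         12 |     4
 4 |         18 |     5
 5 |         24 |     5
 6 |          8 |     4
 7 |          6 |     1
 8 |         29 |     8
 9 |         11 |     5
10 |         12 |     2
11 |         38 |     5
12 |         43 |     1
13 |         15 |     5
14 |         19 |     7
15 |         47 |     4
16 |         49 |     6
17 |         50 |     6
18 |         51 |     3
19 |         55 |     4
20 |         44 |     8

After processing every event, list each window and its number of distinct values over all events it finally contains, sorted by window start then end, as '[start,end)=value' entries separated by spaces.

[0,12)=1 [2,14)=2 [4,16)=2 [6,18)=1 [8,20)=2 [10,22)=2 [12,24)=2 [14,26)=1 [16,28)=1 [18,30)=2 [20,32)=2 [22,34)=2 [24,36)=2 [26,38)=1 [28,40)=2 [30,42)=1 [32,44)=2 [34,46)=2 [36,48)=3 [38,50)=4 [40,52)=4 [42,54)=4 [44,56)=3 [46,58)=3 [48,60)=3 [50,62)=3 [52,64)=1 [54,66)=1

i=0 t=3 v=6: → [2,14),[0,12); WM=3
i=1 t=5 v=6: → [4,16),[2,14),[0,12); WM=5
i=2 t=1 v=4: DROP (t<5-2); WM=5
i=3 t=12 v=4: → [12,24),[10,22),[8,20),[6,18),[4,16),[2,14); WM=12; [0,12) fires=1
i=4 t=18 v=5: → [18,30),[16,28),[14,26),[12,24),[10,22),[8,20); WM=18; [2,14) fires=2 [4,16) fires=2 [6,18) fires=1
i=5 t=24 v=5: → [24,36),[22,34),[20,32),[18,30),[16,28),[14,26); WM=24; [8,20) fires=2 [10,22) fires=2 [12,24) fires=2
i=6 t=8 v=4: DROP (t<24-2); WM=24
i=7 t=6 v=1: DROP (t<24-2); WM=24
i=8 t=29 v=8: → [28,40),[26,38),[24,36),[22,34),[20,32),[18,30); WM=29; [14,26) fires=1 [16,28) fires=1
i=9 t=11 v=5: DROP (t<29-2); WM=29
i=10 t=12 v=2: DROP (t<29-2); WM=29
i=11 t=38 v=5: → [38,50),[36,48),[34,46),[32,44),[30,42),[28,40); WM=38; [18,30) fires=2 [20,32) fires=2 [22,34) fires=2 [24,36) fires=2 [26,38) fires=1
i=12 t=43 v=1: → [42,54),[40,52),[38,50),[36,48),[34,46),[32,44); WM=43; [28,40) fires=2 [30,42) fires=1
i=13 t=15 v=5: DROP (t<43-2); WM=43
i=14 t=19 v=7: DROP (t<43-2); WM=43
i=15 t=47 v=4: → [46,58),[44,56),[42,54),[40,52),[38,50),[36,48); WM=47; [32,44) fires=2 [34,46) fires=2
i=16 t=49 v=6: → [48,60),[46,58),[44,56),[42,54),[40,52),[38,50); WM=49; [36,48) fires=3
i=17 t=50 v=6: → [50,62),[48,60),[46,58),[44,56),[42,54),[40,52); WM=50; [38,50) fires=4
i=18 t=51 v=3: → [50,62),[48,60),[46,58),[44,56),[42,54),[40,52); WM=51
i=19 t=55 v=4: → [54,66),[52,64),[50,62),[48,60),[46,58),[44,56); WM=55; [40,52) fires=4 [42,54) fires=4
i=20 t=44 v=8: DROP (t<55-2); WM=55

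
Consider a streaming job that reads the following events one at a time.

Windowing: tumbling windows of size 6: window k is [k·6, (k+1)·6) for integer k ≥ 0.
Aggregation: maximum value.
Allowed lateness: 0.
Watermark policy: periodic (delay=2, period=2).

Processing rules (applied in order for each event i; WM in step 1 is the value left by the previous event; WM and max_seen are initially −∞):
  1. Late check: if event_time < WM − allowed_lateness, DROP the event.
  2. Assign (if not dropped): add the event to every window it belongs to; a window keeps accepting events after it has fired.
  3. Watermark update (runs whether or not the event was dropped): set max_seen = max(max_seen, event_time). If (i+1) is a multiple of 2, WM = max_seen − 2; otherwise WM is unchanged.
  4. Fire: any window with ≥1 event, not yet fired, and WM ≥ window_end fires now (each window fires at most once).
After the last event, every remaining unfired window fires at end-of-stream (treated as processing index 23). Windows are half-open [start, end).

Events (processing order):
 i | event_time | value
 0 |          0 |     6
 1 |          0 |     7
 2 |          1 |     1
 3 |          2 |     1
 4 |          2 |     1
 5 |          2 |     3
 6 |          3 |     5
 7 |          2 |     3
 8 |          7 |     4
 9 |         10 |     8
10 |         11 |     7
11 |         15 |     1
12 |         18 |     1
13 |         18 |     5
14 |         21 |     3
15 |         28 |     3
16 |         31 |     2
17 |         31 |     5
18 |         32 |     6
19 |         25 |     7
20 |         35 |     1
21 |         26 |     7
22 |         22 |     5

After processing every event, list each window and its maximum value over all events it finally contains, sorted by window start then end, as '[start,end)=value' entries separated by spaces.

[0,6)=7 [6,12)=8 [12,18)=1 [18,24)=5 [24,30)=3 [30,36)=6

i=0 t=0 v=6: → [0,6); WM=−∞
i=1 t=0 v=7: → [0,6); WM=-2
i=2 t=1 v=1: → [0,6); WM=-2
i=3 t=2 v=1: → [0,6); WM=0
i=4 t=2 v=1: → [0,6); WM=0
i=5 t=2 v=3: → [0,6); WM=0
i=6 t=3 v=5: → [0,6); WM=0
i=7 t=2 v=3: → [0,6); WM=1
i=8 t=7 v=4: → [6,12); WM=1
i=9 t=10 v=8: → [6,12); WM=8; [0,6) fires=7
i=10 t=11 v=7: → [6,12); WM=8
i=11 t=15 v=1: → [12,18); WM=13; [6,12) fires=8
i=12 t=18 v=1: → [18,24); WM=13
i=13 t=18 v=5: → [18,24); WM=16
i=14 t=21 v=3: → [18,24); WM=16
i=15 t=28 v=3: → [24,30); WM=26; [12,18) fires=1 [18,24) fires=5
i=16 t=31 v=2: → [30,36); WM=26
i=17 t=31 v=5: → [30,36); WM=29
i=18 t=32 v=6: → [30,36); WM=29
i=19 t=25 v=7: DROP (t<29-0); WM=30; [24,30) fires=3
i=20 t=35 v=1: → [30,36); WM=30
i=21 t=26 v=7: DROP (t<30-0); WM=33
i=22 t=22 v=5: DROP (t<33-0); WM=33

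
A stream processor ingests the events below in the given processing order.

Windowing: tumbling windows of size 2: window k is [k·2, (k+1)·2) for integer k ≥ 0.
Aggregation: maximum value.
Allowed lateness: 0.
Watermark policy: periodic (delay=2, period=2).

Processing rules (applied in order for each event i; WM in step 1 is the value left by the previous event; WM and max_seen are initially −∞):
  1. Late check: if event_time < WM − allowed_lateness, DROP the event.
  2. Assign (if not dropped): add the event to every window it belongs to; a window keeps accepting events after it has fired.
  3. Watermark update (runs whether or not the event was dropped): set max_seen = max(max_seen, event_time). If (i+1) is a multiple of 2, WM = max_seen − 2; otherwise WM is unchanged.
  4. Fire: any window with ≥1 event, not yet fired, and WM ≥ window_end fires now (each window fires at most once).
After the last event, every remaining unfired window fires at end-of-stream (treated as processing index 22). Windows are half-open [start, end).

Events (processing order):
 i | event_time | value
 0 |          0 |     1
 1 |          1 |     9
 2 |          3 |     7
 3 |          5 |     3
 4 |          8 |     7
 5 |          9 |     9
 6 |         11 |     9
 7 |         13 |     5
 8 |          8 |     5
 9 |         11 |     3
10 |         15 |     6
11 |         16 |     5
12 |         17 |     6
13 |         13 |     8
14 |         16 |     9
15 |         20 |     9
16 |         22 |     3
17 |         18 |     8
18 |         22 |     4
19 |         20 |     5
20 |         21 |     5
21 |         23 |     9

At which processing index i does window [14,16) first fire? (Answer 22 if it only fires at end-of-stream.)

i=0 t=0 v=1: → [0,2); WM=−∞
i=1 t=1 v=9: → [0,2); WM=-1
i=2 t=3 v=7: → [2,4); WM=-1
i=3 t=5 v=3: → [4,6); WM=3; [0,2) fires=9
i=4 t=8 v=7: → [8,10); WM=3
i=5 t=9 v=9: → [8,10); WM=7; [2,4) fires=7 [4,6) fires=3
i=6 t=11 v=9: → [10,12); WM=7
i=7 t=13 v=5: → [12,14); WM=11; [8,10) fires=9
i=8 t=8 v=5: DROP (t<11-0); WM=11
i=9 t=11 v=3: → [10,12); WM=11
i=10 t=15 v=6: → [14,16); WM=11
i=11 t=16 v=5: → [16,18); WM=14; [10,12) fires=9 [12,14) fires=5
i=12 t=17 v=6: → [16,18); WM=14
i=13 t=13 v=8: DROP (t<14-0); WM=15
i=14 t=16 v=9: → [16,18); WM=15
i=15 t=20 v=9: → [20,22); WM=18; [14,16) fires=6 [16,18) fires=9
i=16 t=22 v=3: → [22,24); WM=18
i=17 t=18 v=8: → [18,20); WM=20; [18,20) fires=8
i=18 t=22 v=4: → [22,24); WM=20
i=19 t=20 v=5: → [20,22); WM=20
i=20 t=21 v=5: → [20,22); WM=20
i=21 t=23 v=9: → [22,24); WM=21

15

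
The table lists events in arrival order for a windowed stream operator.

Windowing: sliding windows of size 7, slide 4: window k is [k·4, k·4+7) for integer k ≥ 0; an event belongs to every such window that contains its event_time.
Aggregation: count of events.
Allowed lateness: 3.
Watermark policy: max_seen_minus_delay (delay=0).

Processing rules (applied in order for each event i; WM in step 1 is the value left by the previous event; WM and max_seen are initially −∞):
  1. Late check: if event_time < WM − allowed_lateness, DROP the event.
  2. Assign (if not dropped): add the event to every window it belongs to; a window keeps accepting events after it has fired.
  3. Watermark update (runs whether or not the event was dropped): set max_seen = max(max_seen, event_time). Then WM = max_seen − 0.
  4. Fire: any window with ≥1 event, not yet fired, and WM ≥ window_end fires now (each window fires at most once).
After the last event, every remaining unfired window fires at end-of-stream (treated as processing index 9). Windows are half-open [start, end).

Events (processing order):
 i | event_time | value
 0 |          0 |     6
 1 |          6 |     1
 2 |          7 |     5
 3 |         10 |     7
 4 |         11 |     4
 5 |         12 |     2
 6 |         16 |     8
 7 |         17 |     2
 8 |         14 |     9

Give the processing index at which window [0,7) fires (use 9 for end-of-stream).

i=0 t=0 v=6: → [0,7); WM=0
i=1 t=6 v=1: → [4,11),[0,7); WM=6
i=2 t=7 v=5: → [4,11); WM=7; [0,7) fires=2
i=3 t=10 v=7: → [8,15),[4,11); WM=10
i=4 t=11 v=4: → [8,15); WM=11; [4,11) fires=3
i=5 t=12 v=2: → [12,19),[8,15); WM=12
i=6 t=16 v=8: → [16,23),[12,19); WM=16; [8,15) fires=3
i=7 t=17 v=2: → [16,23),[12,19); WM=17
i=8 t=14 v=9: → [12,19),[8,15); WM=17

2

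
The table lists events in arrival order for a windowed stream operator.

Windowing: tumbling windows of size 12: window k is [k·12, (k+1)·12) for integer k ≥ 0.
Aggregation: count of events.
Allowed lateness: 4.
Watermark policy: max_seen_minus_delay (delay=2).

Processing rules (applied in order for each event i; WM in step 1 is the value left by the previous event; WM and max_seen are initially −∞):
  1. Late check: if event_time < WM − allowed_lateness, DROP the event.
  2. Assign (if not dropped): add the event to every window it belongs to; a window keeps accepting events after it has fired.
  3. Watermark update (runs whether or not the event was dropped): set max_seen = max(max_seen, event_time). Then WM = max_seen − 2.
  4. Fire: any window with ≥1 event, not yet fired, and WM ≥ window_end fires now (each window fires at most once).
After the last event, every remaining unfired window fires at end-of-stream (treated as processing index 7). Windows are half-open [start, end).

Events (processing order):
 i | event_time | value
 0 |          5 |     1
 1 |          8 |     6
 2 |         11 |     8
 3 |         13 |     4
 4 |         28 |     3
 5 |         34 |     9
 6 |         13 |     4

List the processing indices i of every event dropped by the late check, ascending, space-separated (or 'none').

i=0 t=5 v=1: → [0,12); WM=3
i=1 t=8 v=6: → [0,12); WM=6
i=2 t=11 v=8: → [0,12); WM=9
i=3 t=13 v=4: → [12,24); WM=11
i=4 t=28 v=3: → [24,36); WM=26; [0,12) fires=3 [12,24) fires=1
i=5 t=34 v=9: → [24,36); WM=32
i=6 t=13 v=4: DROP (t<32-4); WM=32

6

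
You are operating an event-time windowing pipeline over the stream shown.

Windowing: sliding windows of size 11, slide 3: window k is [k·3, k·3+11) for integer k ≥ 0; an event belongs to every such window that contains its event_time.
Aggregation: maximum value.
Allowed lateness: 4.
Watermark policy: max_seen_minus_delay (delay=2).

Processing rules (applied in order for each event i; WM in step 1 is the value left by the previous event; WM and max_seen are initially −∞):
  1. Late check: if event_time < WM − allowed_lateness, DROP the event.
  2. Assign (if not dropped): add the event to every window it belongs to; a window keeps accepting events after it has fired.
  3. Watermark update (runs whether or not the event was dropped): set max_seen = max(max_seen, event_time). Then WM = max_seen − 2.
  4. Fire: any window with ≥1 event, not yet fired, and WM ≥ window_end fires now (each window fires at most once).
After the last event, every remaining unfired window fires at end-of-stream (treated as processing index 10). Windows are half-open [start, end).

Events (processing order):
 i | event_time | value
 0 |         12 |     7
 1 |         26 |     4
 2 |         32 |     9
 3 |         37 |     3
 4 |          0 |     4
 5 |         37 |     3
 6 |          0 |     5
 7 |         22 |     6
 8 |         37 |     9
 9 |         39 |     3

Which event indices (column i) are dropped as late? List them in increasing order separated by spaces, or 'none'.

4 6 7

i=0 t=12 v=7: → [12,23),[9,20),[6,17),[3,14); WM=10
i=1 t=26 v=4: → [24,35),[21,32),[18,29); WM=24; [3,14) fires=7 [6,17) fires=7 [9,20) fires=7 [12,23) fires=7
i=2 t=32 v=9: → [30,41),[27,38),[24,35); WM=30; [18,29) fires=4
i=3 t=37 v=3: → [36,47),[33,44),[30,41),[27,38); WM=35; [21,32) fires=4 [24,35) fires=9
i=4 t=0 v=4: DROP (t<35-4); WM=35
i=5 t=37 v=3: → [36,47),[33,44),[30,41),[27,38); WM=35
i=6 t=0 v=5: DROP (t<35-4); WM=35
i=7 t=22 v=6: DROP (t<35-4); WM=35
i=8 t=37 v=9: → [36,47),[33,44),[30,41),[27,38); WM=35
i=9 t=39 v=3: → [39,50),[36,47),[33,44),[30,41); WM=37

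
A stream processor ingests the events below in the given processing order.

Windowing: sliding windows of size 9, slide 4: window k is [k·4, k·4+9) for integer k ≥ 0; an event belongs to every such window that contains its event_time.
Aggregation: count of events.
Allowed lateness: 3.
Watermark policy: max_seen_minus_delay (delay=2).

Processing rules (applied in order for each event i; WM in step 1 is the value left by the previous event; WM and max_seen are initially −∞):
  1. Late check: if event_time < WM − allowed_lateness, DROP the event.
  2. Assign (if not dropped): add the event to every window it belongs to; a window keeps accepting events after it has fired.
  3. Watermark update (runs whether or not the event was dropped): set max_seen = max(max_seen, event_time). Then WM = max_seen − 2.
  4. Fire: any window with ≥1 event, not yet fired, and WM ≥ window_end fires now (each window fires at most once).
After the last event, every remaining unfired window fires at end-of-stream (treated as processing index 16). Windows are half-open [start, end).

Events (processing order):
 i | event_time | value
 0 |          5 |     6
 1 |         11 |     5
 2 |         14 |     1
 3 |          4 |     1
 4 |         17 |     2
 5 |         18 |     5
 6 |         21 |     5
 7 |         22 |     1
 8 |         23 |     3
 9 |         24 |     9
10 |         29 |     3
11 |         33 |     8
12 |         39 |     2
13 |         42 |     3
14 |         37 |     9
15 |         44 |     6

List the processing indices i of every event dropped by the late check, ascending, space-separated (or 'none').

3

i=0 t=5 v=6: → [4,13),[0,9); WM=3
i=1 t=11 v=5: → [8,17),[4,13); WM=9; [0,9) fires=1
i=2 t=14 v=1: → [12,21),[8,17); WM=12
i=3 t=4 v=1: DROP (t<12-3); WM=12
i=4 t=17 v=2: → [16,25),[12,21); WM=15; [4,13) fires=2
i=5 t=18 v=5: → [16,25),[12,21); WM=16
i=6 t=21 v=5: → [20,29),[16,25); WM=19; [8,17) fires=2
i=7 t=22 v=1: → [20,29),[16,25); WM=20
i=8 t=23 v=3: → [20,29),[16,25); WM=21; [12,21) fires=3
i=9 t=24 v=9: → [24,33),[20,29),[16,25); WM=22
i=10 t=29 v=3: → [28,37),[24,33); WM=27; [16,25) fires=6
i=11 t=33 v=8: → [32,41),[28,37); WM=31; [20,29) fires=4
i=12 t=39 v=2: → [36,45),[32,41); WM=37; [24,33) fires=2 [28,37) fires=2
i=13 t=42 v=3: → [40,49),[36,45); WM=40
i=14 t=37 v=9: → [36,45),[32,41); WM=40
i=15 t=44 v=6: → [44,53),[40,49),[36,45); WM=42; [32,41) fires=3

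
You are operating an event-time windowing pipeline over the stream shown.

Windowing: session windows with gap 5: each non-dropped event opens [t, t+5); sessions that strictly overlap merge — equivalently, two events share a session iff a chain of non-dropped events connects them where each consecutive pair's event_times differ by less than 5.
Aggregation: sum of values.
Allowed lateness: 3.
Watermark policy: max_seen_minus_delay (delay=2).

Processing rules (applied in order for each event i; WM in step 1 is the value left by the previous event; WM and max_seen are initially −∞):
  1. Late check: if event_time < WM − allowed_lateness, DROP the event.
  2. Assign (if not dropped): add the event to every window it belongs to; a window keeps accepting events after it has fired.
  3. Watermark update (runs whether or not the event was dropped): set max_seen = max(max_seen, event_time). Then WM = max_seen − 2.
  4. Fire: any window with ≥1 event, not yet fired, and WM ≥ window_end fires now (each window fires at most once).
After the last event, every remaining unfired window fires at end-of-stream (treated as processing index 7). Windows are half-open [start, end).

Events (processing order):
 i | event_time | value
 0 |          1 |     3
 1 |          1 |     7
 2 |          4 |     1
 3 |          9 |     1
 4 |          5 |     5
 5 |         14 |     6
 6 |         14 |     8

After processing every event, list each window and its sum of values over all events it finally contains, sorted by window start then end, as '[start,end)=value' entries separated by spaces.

[1,14)=17 [14,19)=14

i=0 t=1 v=3: → [1,6); WM=-1
i=1 t=1 v=7: → [1,6); WM=-1
i=2 t=4 v=1: → [1,9); WM=2
i=3 t=9 v=1: → [9,14); WM=7
i=4 t=5 v=5: → [1,14); WM=7
i=5 t=14 v=6: → [14,19); WM=12
i=6 t=14 v=8: → [14,19); WM=12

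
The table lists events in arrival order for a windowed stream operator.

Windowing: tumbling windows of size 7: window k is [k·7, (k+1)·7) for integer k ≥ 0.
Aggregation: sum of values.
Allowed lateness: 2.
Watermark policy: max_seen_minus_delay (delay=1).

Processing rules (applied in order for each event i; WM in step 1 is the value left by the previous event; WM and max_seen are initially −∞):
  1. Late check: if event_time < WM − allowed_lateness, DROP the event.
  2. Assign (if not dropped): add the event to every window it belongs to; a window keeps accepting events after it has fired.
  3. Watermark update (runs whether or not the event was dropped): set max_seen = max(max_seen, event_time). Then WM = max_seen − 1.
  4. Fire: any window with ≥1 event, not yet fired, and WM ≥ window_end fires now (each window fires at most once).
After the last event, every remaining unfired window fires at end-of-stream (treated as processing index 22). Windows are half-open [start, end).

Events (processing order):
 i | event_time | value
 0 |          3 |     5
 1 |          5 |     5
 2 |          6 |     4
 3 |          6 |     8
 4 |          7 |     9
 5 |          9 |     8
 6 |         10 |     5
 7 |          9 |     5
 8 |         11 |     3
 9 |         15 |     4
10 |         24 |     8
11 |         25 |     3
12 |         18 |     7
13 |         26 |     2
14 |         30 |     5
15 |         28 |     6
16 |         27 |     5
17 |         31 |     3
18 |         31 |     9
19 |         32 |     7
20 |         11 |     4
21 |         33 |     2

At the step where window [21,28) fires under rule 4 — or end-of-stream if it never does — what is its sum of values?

i=0 t=3 v=5: → [0,7); WM=2
i=1 t=5 v=5: → [0,7); WM=4
i=2 t=6 v=4: → [0,7); WM=5
i=3 t=6 v=8: → [0,7); WM=5
i=4 t=7 v=9: → [7,14); WM=6
i=5 t=9 v=8: → [7,14); WM=8; [0,7) fires=22
i=6 t=10 v=5: → [7,14); WM=9
i=7 t=9 v=5: → [7,14); WM=9
i=8 t=11 v=3: → [7,14); WM=10
i=9 t=15 v=4: → [14,21); WM=14; [7,14) fires=30
i=10 t=24 v=8: → [21,28); WM=23; [14,21) fires=4
i=11 t=25 v=3: → [21,28); WM=24
i=12 t=18 v=7: DROP (t<24-2); WM=24
i=13 t=26 v=2: → [21,28); WM=25
i=14 t=30 v=5: → [28,35); WM=29; [21,28) fires=13
i=15 t=28 v=6: → [28,35); WM=29
i=16 t=27 v=5: → [21,28); WM=29
i=17 t=31 v=3: → [28,35); WM=30
i=18 t=31 v=9: → [28,35); WM=30
i=19 t=32 v=7: → [28,35); WM=31
i=20 t=11 v=4: DROP (t<31-2); WM=31
i=21 t=33 v=2: → [28,35); WM=32

13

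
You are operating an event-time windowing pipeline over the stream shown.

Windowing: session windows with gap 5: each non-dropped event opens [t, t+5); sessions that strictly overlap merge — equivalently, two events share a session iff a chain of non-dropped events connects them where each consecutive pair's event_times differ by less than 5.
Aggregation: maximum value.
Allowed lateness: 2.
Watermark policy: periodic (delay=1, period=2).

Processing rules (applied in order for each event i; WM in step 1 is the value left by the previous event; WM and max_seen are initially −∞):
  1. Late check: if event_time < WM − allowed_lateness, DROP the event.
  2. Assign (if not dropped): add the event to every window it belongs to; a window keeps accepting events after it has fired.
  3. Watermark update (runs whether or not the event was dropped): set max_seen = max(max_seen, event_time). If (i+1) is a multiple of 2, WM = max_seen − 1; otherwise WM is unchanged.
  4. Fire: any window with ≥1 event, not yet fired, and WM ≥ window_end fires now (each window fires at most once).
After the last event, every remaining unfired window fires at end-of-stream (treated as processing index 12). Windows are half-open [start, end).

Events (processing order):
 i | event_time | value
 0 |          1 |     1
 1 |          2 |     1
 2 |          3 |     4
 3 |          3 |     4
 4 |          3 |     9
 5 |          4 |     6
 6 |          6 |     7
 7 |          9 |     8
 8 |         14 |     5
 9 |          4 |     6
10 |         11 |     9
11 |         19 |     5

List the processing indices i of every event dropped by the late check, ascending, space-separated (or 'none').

9

i=0 t=1 v=1: → [1,6); WM=−∞
i=1 t=2 v=1: → [1,7); WM=1
i=2 t=3 v=4: → [1,8); WM=1
i=3 t=3 v=4: → [1,8); WM=2
i=4 t=3 v=9: → [1,8); WM=2
i=5 t=4 v=6: → [1,9); WM=3
i=6 t=6 v=7: → [1,11); WM=3
i=7 t=9 v=8: → [1,14); WM=8
i=8 t=14 v=5: → [14,19); WM=8
i=9 t=4 v=6: DROP (t<8-2); WM=13
i=10 t=11 v=9: → [1,19); WM=13
i=11 t=19 v=5: → [19,24); WM=18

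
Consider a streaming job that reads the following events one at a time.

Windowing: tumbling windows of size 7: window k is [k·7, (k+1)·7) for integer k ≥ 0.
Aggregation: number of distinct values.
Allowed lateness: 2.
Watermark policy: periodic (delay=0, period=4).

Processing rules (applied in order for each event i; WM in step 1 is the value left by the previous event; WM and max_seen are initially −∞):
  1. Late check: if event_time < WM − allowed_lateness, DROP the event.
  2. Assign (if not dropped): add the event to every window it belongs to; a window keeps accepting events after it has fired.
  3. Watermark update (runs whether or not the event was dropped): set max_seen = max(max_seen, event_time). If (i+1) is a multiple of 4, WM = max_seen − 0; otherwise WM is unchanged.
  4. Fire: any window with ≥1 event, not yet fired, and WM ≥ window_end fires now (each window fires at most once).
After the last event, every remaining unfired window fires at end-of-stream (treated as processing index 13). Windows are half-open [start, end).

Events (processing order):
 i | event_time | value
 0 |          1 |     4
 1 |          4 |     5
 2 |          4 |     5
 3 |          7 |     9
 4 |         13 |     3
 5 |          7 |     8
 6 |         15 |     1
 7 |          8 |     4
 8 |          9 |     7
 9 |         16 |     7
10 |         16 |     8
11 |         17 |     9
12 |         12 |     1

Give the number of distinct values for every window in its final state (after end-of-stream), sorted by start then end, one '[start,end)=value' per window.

i=0 t=1 v=4: → [0,7); WM=−∞
i=1 t=4 v=5: → [0,7); WM=−∞
i=2 t=4 v=5: → [0,7); WM=−∞
i=3 t=7 v=9: → [7,14); WM=7; [0,7) fires=2
i=4 t=13 v=3: → [7,14); WM=7
i=5 t=7 v=8: → [7,14); WM=7
i=6 t=15 v=1: → [14,21); WM=7
i=7 t=8 v=4: → [7,14); WM=15; [7,14) fires=4
i=8 t=9 v=7: DROP (t<15-2); WM=15
i=9 t=16 v=7: → [14,21); WM=15
i=10 t=16 v=8: → [14,21); WM=15
i=11 t=17 v=9: → [14,21); WM=17
i=12 t=12 v=1: DROP (t<17-2); WM=17

[0,7)=2 [7,14)=4 [14,21)=4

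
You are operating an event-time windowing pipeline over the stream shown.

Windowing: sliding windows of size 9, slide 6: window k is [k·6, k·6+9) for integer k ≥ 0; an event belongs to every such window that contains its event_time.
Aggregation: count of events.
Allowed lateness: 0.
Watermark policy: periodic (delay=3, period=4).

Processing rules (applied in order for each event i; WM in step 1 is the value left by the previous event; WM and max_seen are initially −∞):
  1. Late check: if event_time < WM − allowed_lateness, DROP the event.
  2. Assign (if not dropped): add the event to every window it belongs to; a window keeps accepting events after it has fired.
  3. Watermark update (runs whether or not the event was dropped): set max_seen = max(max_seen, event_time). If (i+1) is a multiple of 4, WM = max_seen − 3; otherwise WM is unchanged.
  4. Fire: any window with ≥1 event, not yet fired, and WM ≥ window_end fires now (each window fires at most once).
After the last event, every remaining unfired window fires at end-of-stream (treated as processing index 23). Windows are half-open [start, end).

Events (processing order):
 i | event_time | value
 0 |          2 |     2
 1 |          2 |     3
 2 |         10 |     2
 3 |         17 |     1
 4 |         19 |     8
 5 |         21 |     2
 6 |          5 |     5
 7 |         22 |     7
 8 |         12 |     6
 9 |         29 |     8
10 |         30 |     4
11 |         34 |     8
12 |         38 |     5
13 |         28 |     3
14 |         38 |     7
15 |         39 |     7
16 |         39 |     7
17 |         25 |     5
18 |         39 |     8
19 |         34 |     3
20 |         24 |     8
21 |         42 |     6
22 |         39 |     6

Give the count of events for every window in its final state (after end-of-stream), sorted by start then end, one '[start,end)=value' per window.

[0,9)=2 [6,15)=1 [12,21)=2 [18,27)=3 [24,33)=2 [30,39)=4 [36,45)=7 [42,51)=1

i=0 t=2 v=2: → [0,9); WM=−∞
i=1 t=2 v=3: → [0,9); WM=−∞
i=2 t=10 v=2: → [6,15); WM=−∞
i=3 t=17 v=1: → [12,21); WM=14; [0,9) fires=2
i=4 t=19 v=8: → [18,27),[12,21); WM=14
i=5 t=21 v=2: → [18,27); WM=14
i=6 t=5 v=5: DROP (t<14-0); WM=14
i=7 t=22 v=7: → [18,27); WM=19; [6,15) fires=1
i=8 t=12 v=6: DROP (t<19-0); WM=19
i=9 t=29 v=8: → [24,33); WM=19
i=10 t=30 v=4: → [30,39),[24,33); WM=19
i=11 t=34 v=8: → [30,39); WM=31; [12,21) fires=2 [18,27) fires=3
i=12 t=38 v=5: → [36,45),[30,39); WM=31
i=13 t=28 v=3: DROP (t<31-0); WM=31
i=14 t=38 v=7: → [36,45),[30,39); WM=31
i=15 t=39 v=7: → [36,45); WM=36; [24,33) fires=2
i=16 t=39 v=7: → [36,45); WM=36
i=17 t=25 v=5: DROP (t<36-0); WM=36
i=18 t=39 v=8: → [36,45); WM=36
i=19 t=34 v=3: DROP (t<36-0); WM=36
i=20 t=24 v=8: DROP (t<36-0); WM=36
i=21 t=42 v=6: → [42,51),[36,45); WM=36
i=22 t=39 v=6: → [36,45); WM=36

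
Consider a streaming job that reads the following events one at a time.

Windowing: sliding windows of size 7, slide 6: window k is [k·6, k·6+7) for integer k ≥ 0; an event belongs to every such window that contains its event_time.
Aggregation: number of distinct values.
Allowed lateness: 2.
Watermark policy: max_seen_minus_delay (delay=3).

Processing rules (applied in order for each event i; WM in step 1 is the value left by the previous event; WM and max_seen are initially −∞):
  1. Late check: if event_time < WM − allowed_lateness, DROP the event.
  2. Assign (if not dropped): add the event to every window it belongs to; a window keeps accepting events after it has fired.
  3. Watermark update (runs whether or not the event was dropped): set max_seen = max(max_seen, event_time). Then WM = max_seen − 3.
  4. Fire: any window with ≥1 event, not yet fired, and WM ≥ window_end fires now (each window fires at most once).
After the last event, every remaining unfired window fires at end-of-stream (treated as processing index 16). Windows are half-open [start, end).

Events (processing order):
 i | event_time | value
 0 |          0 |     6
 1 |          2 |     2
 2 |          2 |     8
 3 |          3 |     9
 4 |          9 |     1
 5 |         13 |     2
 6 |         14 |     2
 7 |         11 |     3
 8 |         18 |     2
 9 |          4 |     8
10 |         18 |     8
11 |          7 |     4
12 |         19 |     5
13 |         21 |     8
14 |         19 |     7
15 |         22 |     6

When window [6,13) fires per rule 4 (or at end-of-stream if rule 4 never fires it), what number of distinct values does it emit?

2

i=0 t=0 v=6: → [0,7); WM=-3
i=1 t=2 v=2: → [0,7); WM=-1
i=2 t=2 v=8: → [0,7); WM=-1
i=3 t=3 v=9: → [0,7); WM=0
i=4 t=9 v=1: → [6,13); WM=6
i=5 t=13 v=2: → [12,19); WM=10; [0,7) fires=4
i=6 t=14 v=2: → [12,19); WM=11
i=7 t=11 v=3: → [6,13); WM=11
i=8 t=18 v=2: → [18,25),[12,19); WM=15; [6,13) fires=2
i=9 t=4 v=8: DROP (t<15-2); WM=15
i=10 t=18 v=8: → [18,25),[12,19); WM=15
i=11 t=7 v=4: DROP (t<15-2); WM=15
i=12 t=19 v=5: → [18,25); WM=16
i=13 t=21 v=8: → [18,25); WM=18
i=14 t=19 v=7: → [18,25); WM=18
i=15 t=22 v=6: → [18,25); WM=19; [12,19) fires=2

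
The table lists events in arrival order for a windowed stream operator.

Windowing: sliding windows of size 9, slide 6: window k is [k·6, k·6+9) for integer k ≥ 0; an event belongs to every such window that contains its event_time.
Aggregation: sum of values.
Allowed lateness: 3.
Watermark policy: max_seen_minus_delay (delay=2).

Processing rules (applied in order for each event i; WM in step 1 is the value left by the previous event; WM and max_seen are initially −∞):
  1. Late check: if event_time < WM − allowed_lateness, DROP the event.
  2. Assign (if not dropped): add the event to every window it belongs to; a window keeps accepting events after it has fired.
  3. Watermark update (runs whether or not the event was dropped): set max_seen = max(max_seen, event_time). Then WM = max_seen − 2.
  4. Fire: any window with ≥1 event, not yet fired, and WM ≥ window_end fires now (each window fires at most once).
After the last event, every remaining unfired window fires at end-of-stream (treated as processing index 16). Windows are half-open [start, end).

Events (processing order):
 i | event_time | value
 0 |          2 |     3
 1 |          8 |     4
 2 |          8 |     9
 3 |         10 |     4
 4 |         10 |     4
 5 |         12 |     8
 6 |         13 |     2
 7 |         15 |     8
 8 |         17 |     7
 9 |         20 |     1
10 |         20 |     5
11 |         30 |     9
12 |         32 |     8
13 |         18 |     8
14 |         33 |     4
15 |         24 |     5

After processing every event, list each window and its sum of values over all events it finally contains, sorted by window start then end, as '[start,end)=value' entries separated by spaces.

[0,9)=16 [6,15)=31 [12,21)=31 [18,27)=6 [24,33)=17 [30,39)=21

i=0 t=2 v=3: → [0,9); WM=0
i=1 t=8 v=4: → [6,15),[0,9); WM=6
i=2 t=8 v=9: → [6,15),[0,9); WM=6
i=3 t=10 v=4: → [6,15); WM=8
i=4 t=10 v=4: → [6,15); WM=8
i=5 t=12 v=8: → [12,21),[6,15); WM=10; [0,9) fires=16
i=6 t=13 v=2: → [12,21),[6,15); WM=11
i=7 t=15 v=8: → [12,21); WM=13
i=8 t=17 v=7: → [12,21); WM=15; [6,15) fires=31
i=9 t=20 v=1: → [18,27),[12,21); WM=18
i=10 t=20 v=5: → [18,27),[12,21); WM=18
i=11 t=30 v=9: → [30,39),[24,33); WM=28; [12,21) fires=31 [18,27) fires=6
i=12 t=32 v=8: → [30,39),[24,33); WM=30
i=13 t=18 v=8: DROP (t<30-3); WM=30
i=14 t=33 v=4: → [30,39); WM=31
i=15 t=24 v=5: DROP (t<31-3); WM=31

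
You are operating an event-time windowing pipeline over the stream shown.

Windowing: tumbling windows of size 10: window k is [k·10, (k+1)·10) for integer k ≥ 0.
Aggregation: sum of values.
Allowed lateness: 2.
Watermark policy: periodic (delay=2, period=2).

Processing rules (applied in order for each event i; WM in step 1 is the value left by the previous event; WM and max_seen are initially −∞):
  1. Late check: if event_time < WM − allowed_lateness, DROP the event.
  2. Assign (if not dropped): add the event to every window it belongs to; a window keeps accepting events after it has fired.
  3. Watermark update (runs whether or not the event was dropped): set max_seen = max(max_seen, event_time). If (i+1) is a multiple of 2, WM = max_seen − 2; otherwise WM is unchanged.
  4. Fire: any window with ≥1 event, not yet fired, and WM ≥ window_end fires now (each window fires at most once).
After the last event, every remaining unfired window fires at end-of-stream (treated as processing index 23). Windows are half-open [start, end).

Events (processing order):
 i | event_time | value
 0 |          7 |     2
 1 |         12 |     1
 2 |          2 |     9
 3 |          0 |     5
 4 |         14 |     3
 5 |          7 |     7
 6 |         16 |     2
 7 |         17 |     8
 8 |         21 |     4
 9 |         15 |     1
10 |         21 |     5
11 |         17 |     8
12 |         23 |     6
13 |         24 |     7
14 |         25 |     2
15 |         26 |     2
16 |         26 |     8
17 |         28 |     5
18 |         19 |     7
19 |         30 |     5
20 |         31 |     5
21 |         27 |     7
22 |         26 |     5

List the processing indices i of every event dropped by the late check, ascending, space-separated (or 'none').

2 3 5 18 22

i=0 t=7 v=2: → [0,10); WM=−∞
i=1 t=12 v=1: → [10,20); WM=10; [0,10) fires=2
i=2 t=2 v=9: DROP (t<10-2); WM=10
i=3 t=0 v=5: DROP (t<10-2); WM=10
i=4 t=14 v=3: → [10,20); WM=10
i=5 t=7 v=7: DROP (t<10-2); WM=12
i=6 t=16 v=2: → [10,20); WM=12
i=7 t=17 v=8: → [10,20); WM=15
i=8 t=21 v=4: → [20,30); WM=15
i=9 t=15 v=1: → [10,20); WM=19
i=10 t=21 v=5: → [20,30); WM=19
i=11 t=17 v=8: → [10,20); WM=19
i=12 t=23 v=6: → [20,30); WM=19
i=13 t=24 v=7: → [20,30); WM=22; [10,20) fires=23
i=14 t=25 v=2: → [20,30); WM=22
i=15 t=26 v=2: → [20,30); WM=24
i=16 t=26 v=8: → [20,30); WM=24
i=17 t=28 v=5: → [20,30); WM=26
i=18 t=19 v=7: DROP (t<26-2); WM=26
i=19 t=30 v=5: → [30,40); WM=28
i=20 t=31 v=5: → [30,40); WM=28
i=21 t=27 v=7: → [20,30); WM=29
i=22 t=26 v=5: DROP (t<29-2); WM=29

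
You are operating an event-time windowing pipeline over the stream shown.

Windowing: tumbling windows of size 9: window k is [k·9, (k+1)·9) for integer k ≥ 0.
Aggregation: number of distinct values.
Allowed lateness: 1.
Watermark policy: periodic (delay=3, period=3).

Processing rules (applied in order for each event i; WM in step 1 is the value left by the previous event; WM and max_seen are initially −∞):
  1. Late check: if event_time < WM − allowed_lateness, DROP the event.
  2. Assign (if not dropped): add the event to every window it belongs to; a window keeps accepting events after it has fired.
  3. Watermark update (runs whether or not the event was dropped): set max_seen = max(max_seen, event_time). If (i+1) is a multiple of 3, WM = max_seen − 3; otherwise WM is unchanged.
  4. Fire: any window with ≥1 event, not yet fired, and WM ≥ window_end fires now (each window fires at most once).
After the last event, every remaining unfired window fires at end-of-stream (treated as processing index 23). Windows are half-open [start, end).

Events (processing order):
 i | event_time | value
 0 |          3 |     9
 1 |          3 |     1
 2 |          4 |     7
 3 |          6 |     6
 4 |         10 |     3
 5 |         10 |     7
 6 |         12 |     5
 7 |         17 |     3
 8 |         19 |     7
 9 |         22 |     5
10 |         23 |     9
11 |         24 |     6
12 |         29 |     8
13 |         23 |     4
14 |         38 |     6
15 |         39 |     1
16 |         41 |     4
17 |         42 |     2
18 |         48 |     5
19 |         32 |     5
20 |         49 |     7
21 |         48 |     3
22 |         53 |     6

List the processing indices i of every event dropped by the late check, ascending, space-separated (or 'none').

19

i=0 t=3 v=9: → [0,9); WM=−∞
i=1 t=3 v=1: → [0,9); WM=−∞
i=2 t=4 v=7: → [0,9); WM=1
i=3 t=6 v=6: → [0,9); WM=1
i=4 t=10 v=3: → [9,18); WM=1
i=5 t=10 v=7: → [9,18); WM=7
i=6 t=12 v=5: → [9,18); WM=7
i=7 t=17 v=3: → [9,18); WM=7
i=8 t=19 v=7: → [18,27); WM=16; [0,9) fires=4
i=9 t=22 v=5: → [18,27); WM=16
i=10 t=23 v=9: → [18,27); WM=16
i=11 t=24 v=6: → [18,27); WM=21; [9,18) fires=3
i=12 t=29 v=8: → [27,36); WM=21
i=13 t=23 v=4: → [18,27); WM=21
i=14 t=38 v=6: → [36,45); WM=35; [18,27) fires=5
i=15 t=39 v=1: → [36,45); WM=35
i=16 t=41 v=4: → [36,45); WM=35
i=17 t=42 v=2: → [36,45); WM=39; [27,36) fires=1
i=18 t=48 v=5: → [45,54); WM=39
i=19 t=32 v=5: DROP (t<39-1); WM=39
i=20 t=49 v=7: → [45,54); WM=46; [36,45) fires=4
i=21 t=48 v=3: → [45,54); WM=46
i=22 t=53 v=6: → [45,54); WM=46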